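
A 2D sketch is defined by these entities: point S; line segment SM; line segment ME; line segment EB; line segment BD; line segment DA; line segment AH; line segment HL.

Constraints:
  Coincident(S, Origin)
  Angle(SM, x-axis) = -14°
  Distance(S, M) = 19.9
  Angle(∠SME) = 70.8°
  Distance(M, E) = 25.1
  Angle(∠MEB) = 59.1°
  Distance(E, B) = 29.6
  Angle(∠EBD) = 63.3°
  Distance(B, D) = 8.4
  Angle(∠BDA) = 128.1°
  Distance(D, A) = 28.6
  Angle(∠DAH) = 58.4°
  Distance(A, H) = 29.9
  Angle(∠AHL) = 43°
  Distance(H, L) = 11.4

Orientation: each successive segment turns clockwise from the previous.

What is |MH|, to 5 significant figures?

36.753

∠BDA = 128.1° gives DA at -52.700° from the x-axis; with |DA| = 28.6, A = (18.366, -22.058). ∠DAH = 58.4° gives AH at -174.30° from the x-axis; with |AH| = 29.9, H = (-11.386, -25.028). Then |MH| = |H − M| = 36.753.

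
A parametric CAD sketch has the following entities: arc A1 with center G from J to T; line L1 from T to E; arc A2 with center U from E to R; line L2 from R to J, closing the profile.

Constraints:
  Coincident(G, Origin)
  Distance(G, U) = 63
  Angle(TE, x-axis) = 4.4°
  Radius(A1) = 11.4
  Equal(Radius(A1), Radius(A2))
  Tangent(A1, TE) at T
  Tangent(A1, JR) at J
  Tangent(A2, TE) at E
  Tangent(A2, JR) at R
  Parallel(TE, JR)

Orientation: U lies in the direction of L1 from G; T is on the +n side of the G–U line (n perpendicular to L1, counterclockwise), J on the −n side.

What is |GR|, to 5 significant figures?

64.023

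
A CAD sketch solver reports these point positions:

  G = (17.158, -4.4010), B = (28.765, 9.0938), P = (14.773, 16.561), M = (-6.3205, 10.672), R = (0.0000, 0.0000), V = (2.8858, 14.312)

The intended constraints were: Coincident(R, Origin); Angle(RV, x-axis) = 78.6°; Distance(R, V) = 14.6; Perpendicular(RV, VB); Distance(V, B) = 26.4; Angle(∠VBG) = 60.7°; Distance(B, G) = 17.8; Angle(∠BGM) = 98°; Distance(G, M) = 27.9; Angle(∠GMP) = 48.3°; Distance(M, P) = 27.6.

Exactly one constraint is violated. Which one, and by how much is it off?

Distance(M, P) = 27.6 — off by 5.70.

R = (0.00, 0.00) ✓; RV at 78.60° ✓; |RV| = 14.60 ✓; ∠(RV, VB) = 90.00° ✓; |VB| = 26.40 ✓; ∠VBG = 60.70° ✓; |BG| = 17.80 ✓; ∠BGM = 98.00° ✓; |GM| = 27.90 ✓; ∠GMP = 48.30° ✓; |MP| = 21.90 ✗.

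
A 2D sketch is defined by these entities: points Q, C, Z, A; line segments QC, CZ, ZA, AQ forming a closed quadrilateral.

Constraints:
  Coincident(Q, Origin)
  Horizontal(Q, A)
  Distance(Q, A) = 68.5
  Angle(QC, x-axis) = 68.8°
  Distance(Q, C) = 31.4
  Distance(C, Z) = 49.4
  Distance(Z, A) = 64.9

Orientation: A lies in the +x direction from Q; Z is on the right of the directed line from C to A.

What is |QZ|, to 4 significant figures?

21.01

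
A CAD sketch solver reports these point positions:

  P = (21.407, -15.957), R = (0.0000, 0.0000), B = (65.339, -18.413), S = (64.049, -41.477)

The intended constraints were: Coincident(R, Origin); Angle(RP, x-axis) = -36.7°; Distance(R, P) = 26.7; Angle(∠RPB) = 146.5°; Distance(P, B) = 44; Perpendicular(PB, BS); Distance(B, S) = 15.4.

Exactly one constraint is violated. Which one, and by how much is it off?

Distance(B, S) = 15.4 — off by 7.70.

R = (0.00, 0.00) ✓; RP at -36.70° ✓; |RP| = 26.70 ✓; ∠RPB = 146.5° ✓; |PB| = 44.00 ✓; ∠(PB, BS) = 90.00° ✓; |BS| = 23.10 ✗.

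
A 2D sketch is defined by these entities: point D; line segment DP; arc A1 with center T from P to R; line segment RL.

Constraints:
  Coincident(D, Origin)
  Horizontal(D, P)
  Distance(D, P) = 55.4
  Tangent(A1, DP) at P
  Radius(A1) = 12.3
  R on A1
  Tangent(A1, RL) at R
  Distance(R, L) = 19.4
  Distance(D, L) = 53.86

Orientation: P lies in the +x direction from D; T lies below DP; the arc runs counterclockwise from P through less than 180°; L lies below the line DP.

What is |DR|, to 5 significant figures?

44.875

Checks: |TP| = 12.30 ✓; |TR| = 12.30 ✓; ∠(TR, RL) = 90.00° ✓; |RL| = 19.40 ✓; |DL| = 53.86 ✓.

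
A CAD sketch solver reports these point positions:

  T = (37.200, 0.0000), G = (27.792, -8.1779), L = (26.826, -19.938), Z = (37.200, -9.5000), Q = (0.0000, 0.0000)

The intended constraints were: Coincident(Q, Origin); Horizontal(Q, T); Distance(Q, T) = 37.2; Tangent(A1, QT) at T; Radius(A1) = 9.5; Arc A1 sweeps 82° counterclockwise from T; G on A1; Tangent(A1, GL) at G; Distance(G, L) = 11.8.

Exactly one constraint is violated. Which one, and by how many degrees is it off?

Tangent(A1, GL) at G — off by 3.30°.

Q = (0.00, 0.00) ✓; Q.y = 0.00, T.y = 0.00 ✓; |QT| = 37.20 ✓; ∠(ZT, TQ) = 90.00° ✓; |ZT| = 9.500 ✓; bearing(Z→G) − bearing(Z→T) = 82.00° ✓; |ZG| = 9.500 ✓; ∠(ZG, GL) = 86.70° ✗; |GL| = 11.80 ✓.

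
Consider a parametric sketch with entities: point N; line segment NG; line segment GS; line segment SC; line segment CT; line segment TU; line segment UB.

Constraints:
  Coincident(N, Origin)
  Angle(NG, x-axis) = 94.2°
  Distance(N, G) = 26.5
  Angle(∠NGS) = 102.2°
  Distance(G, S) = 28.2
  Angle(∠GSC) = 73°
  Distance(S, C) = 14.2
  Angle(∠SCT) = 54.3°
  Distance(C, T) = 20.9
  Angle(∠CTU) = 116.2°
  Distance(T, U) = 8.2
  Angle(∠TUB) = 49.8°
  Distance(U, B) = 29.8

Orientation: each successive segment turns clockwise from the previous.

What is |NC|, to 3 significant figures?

32.1

N is at the origin; NG runs at 94.2° with length 26.5, so G = (-1.94, 26.4). ∠NGS = 102.2° gives GS at 16.4° from the x-axis; with |GS| = 28.2, S = (25.1, 34.4). ∠GSC = 73.0° gives SC at -90.6° from the x-axis; with |SC| = 14.2, C = (25.0, 20.2). Then |NC| = |C − N| = 32.1.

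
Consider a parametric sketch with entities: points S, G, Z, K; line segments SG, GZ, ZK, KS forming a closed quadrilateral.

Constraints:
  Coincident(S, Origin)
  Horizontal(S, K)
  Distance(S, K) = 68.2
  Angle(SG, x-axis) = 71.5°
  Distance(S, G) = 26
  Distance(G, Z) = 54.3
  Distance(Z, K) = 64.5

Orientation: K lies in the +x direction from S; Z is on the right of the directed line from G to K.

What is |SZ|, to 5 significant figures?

31.518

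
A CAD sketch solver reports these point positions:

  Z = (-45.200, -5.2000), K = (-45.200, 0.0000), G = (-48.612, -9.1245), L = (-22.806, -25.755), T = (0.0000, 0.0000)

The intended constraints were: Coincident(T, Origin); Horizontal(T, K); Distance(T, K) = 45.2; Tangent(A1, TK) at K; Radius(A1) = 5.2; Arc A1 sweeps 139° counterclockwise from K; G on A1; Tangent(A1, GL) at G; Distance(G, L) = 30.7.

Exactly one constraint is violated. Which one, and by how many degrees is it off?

Tangent(A1, GL) at G — off by 8.20°.

T = (0.00, 0.00) ✓; T.y = 0.00, K.y = 0.00 ✓; |TK| = 45.20 ✓; ∠(ZK, KT) = 90.00° ✓; |ZK| = 5.200 ✓; bearing(Z→G) − bearing(Z→K) = 139.0° ✓; |ZG| = 5.200 ✓; ∠(ZG, GL) = 81.80° ✗; |GL| = 30.70 ✓.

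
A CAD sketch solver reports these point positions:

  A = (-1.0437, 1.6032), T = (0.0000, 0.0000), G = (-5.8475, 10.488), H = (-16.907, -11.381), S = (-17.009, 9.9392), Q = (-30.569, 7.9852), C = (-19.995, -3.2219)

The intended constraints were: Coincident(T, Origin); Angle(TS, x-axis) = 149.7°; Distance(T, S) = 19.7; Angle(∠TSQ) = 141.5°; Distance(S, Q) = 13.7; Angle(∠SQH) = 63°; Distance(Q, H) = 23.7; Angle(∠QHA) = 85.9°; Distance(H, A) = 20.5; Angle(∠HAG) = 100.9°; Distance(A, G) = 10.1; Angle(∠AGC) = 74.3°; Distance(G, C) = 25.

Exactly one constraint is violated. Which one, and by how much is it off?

Distance(G, C) = 25 — off by 5.30.

T = (0.00, 0.00) ✓; TS at 149.7° ✓; |TS| = 19.70 ✓; ∠TSQ = 141.5° ✓; |SQ| = 13.70 ✓; ∠SQH = 63.00° ✓; |QH| = 23.70 ✓; ∠QHA = 85.90° ✓; |HA| = 20.50 ✓; ∠HAG = 100.9° ✓; |AG| = 10.10 ✓; ∠AGC = 74.30° ✓; |GC| = 19.70 ✗.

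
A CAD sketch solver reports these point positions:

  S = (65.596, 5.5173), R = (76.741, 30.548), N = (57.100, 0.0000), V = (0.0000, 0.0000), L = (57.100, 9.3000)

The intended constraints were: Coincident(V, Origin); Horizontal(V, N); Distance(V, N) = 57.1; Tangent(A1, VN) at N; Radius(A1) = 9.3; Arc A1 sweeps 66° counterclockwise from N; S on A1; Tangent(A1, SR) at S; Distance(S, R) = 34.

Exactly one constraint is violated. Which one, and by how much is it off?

Distance(S, R) = 34 — off by 6.60.

V = (0.00, 0.00) ✓; V.y = 0.00, N.y = 0.00 ✓; |VN| = 57.10 ✓; ∠(LN, NV) = 90.00° ✓; |LN| = 9.300 ✓; bearing(L→S) − bearing(L→N) = 66.00° ✓; |LS| = 9.300 ✓; ∠(LS, SR) = 90.00° ✓; |SR| = 27.40 ✗.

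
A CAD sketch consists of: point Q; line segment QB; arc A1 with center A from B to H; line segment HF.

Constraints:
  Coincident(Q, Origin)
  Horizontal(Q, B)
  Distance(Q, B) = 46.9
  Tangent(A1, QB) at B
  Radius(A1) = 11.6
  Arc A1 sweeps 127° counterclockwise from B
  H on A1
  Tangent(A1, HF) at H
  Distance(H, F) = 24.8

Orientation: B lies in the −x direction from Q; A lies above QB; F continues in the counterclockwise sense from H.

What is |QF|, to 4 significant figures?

65.09

On A1, B sits at bearing -90° from A; a 127° counterclockwise sweep puts H at bearing 37°, so H = A + 11.6·(cos 37°, sin 37°) = (-37.64, 18.58). Since A1 is tangent to HF there, AH ⟂ HF, so HF runs along (−sin 37°, cos 37°); with |HF| = 24.8, F = (-52.56, 38.39). Then |QF| = |F − Q| = 65.09.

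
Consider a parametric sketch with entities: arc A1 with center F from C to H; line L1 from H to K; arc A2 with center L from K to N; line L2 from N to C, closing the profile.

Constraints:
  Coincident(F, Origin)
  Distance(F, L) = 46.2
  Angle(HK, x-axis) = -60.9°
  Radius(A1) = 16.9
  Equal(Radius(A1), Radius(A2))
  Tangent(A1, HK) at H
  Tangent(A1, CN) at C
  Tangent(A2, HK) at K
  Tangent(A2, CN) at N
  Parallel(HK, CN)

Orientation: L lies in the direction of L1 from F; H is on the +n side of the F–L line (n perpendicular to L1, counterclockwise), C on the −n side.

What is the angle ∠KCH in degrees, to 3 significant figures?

53.8°

The slot axis is L1's direction at -60.9°, so u = (cos -60.9°, sin -60.9°) = (0.486, -0.874) and n = (−sin -60.9°, cos -60.9°) = (0.874, 0.486). F is at the origin and L lies 46.2 along u from F, so L = 46.2·u = (22.5, -40.4). Tangency of A1 to both parallel lines with radius 16.9 puts H and C at F ± 16.9·n: H = (14.8, 8.22), C = (-14.8, -8.22). Equal radii place K and N the same way about L: K = L + 16.9·n = (37.2, -32.1), N = L − 16.9·n = (7.70, -48.6). Then cos ∠KCH = CK·CH / (|CK||CH|), giving 53.8°.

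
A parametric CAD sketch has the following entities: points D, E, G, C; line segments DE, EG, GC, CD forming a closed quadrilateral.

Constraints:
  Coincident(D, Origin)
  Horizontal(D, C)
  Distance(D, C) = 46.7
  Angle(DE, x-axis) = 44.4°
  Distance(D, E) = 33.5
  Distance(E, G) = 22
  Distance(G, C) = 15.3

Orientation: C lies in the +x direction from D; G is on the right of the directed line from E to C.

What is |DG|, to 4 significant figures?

31.79

D is at the origin; DC is horizontal with |DC| = 46.7 and C in +x, so C = (46.7, 0). DE runs at 44.4° with |DE| = 33.5, so E = (23.93, 23.44). G is determined by |EG| = 22.0 and |GC| = 15.3 together: it lies at the intersection of circle(E, 22.0) and circle(C, 15.3). With |EC| = 32.67, the foot of the radical line on EC is 20.16 from E and the perpendicular offset is √(22.0² − 20.16²) = 8.804. Taking the right-of-EC solution: G = (31.67, 2.842).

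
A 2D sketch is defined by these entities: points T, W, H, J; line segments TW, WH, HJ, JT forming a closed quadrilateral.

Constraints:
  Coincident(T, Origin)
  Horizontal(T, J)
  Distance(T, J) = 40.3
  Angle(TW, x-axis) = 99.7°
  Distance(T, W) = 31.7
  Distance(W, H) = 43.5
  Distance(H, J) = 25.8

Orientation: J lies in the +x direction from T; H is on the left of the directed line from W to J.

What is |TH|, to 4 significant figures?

45.70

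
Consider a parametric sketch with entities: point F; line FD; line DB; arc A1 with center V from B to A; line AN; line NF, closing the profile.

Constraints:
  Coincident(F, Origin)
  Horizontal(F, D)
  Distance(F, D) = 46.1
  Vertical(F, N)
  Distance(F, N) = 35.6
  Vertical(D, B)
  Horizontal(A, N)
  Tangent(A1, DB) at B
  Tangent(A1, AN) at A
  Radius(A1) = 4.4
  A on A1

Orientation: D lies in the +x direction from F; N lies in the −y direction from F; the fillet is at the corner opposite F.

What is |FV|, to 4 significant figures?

52.08

F and N share the same x with |FN| = 35.6 and N on the −y side, so N = (0.000, -35.60). The virtual corner opposite F is at (46.10, -35.60). Tangency of A1 to DB means the radius VB is perpendicular to DB and the tangent condition forces VA to be normal to AN, with radius 4.4, so the center V sits 4.4 in from both sides at V = (41.70, -31.20). Then |FV| = |V − F| = 52.08.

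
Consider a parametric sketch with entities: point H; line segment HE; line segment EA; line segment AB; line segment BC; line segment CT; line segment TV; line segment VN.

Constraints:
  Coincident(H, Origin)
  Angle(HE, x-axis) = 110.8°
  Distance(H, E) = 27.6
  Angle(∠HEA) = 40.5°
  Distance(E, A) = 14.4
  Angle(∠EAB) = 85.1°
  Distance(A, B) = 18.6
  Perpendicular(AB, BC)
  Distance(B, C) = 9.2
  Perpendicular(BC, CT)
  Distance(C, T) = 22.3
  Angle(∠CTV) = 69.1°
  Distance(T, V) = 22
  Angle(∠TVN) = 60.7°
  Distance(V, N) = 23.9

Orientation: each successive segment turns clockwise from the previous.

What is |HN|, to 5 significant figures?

15.256

H is at the origin; HE runs at 110.8° with length 27.6, so E = (-9.8010, 25.801). ∠HEA = 40.5° gives EA at -28.700° from the x-axis; with |EA| = 14.4, A = (2.8300, 18.886). ∠EAB = 85.1° gives AB at -123.60° from the x-axis; with |AB| = 18.6, B = (-7.4631, 3.3936). The perpendicularity gives BC at right angles to AB, so BC runs at 146.40°; with |BC| = 9.2, C = (-15.126, 8.4848). BC is perpendicular to CT, so CT runs at 56.400°; with |CT| = 22.3, T = (-2.7854, 27.059). ∠CTV = 69.1° gives TV at -54.500° from the x-axis; with |TV| = 22.0, V = (9.9901, 9.1484). ∠TVN = 60.7° gives VN at -173.80° from the x-axis; with |VN| = 23.9, N = (-13.770, 6.5673). Then |HN| = |N − H| = 15.256.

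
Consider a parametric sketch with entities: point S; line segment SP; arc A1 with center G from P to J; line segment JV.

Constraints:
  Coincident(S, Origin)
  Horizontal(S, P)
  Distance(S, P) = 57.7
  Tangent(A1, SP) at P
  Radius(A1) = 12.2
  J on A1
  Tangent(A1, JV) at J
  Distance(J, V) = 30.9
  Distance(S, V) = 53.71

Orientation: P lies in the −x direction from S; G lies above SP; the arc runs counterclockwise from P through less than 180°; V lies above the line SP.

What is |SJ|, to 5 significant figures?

46.815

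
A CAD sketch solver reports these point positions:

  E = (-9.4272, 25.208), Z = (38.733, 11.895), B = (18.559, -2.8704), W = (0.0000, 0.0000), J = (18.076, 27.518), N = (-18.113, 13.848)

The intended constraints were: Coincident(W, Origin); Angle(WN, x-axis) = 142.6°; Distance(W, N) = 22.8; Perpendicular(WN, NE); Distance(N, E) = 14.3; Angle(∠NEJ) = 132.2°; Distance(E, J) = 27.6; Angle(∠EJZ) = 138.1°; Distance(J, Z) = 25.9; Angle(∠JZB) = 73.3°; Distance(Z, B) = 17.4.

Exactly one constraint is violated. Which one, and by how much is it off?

Distance(Z, B) = 17.4 — off by 7.60.

W = (0.00, 0.00) ✓; WN at 142.6° ✓; |WN| = 22.80 ✓; ∠(WN, NE) = 90.00° ✓; |NE| = 14.30 ✓; ∠NEJ = 132.2° ✓; |EJ| = 27.60 ✓; ∠EJZ = 138.1° ✓; |JZ| = 25.90 ✓; ∠JZB = 73.30° ✓; |ZB| = 25.00 ✗.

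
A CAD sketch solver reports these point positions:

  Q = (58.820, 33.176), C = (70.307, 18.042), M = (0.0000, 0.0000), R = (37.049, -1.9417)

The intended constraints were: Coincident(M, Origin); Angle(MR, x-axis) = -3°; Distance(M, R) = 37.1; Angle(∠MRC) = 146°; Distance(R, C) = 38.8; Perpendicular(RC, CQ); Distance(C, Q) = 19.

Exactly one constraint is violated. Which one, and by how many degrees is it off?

Perpendicular(RC, CQ) — off by 6.20°.

M = (0.00, 0.00) ✓; MR at -3.000° ✓; |MR| = 37.10 ✓; ∠MRC = 146.0° ✓; |RC| = 38.80 ✓; ∠(RC, CQ) = 96.20° ✗; |CQ| = 19.00 ✓.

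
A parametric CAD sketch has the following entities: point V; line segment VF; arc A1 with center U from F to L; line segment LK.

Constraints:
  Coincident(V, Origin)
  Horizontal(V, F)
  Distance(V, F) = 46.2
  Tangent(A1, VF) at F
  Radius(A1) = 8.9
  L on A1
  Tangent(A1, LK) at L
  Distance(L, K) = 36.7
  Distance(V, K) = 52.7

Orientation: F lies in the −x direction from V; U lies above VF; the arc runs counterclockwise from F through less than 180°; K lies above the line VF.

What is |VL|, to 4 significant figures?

38.15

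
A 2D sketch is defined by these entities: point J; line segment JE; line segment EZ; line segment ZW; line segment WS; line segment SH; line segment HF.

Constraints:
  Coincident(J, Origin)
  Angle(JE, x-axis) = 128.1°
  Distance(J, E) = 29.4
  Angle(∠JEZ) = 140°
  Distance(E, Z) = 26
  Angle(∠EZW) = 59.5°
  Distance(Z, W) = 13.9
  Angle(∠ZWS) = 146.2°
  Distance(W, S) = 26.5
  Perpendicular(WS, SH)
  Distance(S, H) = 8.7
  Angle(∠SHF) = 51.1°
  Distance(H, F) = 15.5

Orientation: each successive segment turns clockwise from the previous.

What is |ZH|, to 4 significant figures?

38.06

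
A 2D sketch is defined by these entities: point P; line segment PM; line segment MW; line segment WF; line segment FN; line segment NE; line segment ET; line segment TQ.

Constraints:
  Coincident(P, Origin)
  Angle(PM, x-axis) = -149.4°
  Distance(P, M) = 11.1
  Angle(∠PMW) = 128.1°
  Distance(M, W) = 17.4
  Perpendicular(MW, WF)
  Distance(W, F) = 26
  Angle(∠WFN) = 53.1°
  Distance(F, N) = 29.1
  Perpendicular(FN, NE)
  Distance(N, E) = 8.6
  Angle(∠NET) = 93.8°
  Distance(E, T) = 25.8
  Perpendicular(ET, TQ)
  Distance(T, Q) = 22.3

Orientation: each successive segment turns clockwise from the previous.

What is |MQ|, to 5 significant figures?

35.510

P is at the origin; PM runs at -149.4° with length 11.1, so M = (-9.5542, -5.6504). ∠PMW = 128.1° gives MW at 158.70° from the x-axis; with |MW| = 17.4, W = (-25.766, 0.67021). The perpendicularity gives WF at right angles to MW, so WF runs at 68.700°; with |WF| = 26.0, F = (-16.321, 24.894). ∠WFN = 53.1° gives FN at -58.200° from the x-axis; with |FN| = 29.1, N = (-0.98672, 0.16231). The perpendicularity gives NE at right angles to FN, so NE runs at -148.20°; with |NE| = 8.6, E = (-8.2958, -4.3695). ∠NET = 93.8° gives ET at 125.60° from the x-axis; with |ET| = 25.8, T = (-23.315, 16.608). ET ⟂ TQ, so TQ runs at 35.600°; with |TQ| = 22.3, Q = (-5.1824, 29.590). Then |MQ| = |Q − M| = 35.510.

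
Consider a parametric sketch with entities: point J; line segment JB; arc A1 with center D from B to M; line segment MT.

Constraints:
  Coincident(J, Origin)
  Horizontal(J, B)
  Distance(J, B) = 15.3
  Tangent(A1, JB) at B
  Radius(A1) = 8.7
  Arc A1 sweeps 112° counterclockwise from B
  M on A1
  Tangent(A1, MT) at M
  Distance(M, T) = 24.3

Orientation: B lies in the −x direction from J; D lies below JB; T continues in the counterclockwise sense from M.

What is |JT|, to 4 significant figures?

37.32

J is at the origin; J and B share the same y with |JB| = 15.3 and B on the −x side, so B = (-15.30, 0.000). Tangency of A1 to JB means the radius DB is perpendicular to JB, so D = B + (0, -8.7) = (-15.30, -8.700). On A1, B sits at bearing 90° from D; a 112° counterclockwise sweep puts M at bearing 202°, so M = D + 8.7·(cos 202°, sin 202°) = (-23.37, -11.96). The tangent condition forces DM to be normal to MT, so MT runs along (−sin 202°, cos 202°); with |MT| = 24.3, T = (-14.26, -34.49). Then |JT| = |T − J| = 37.32.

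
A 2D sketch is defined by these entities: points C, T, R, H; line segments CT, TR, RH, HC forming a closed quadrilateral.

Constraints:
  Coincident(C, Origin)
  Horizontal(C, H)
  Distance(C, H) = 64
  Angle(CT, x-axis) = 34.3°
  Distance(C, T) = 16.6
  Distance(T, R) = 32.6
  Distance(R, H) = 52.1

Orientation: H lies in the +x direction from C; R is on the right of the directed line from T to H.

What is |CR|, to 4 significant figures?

28.81

Checks: |TR| = 32.60 ✓; |RH| = 52.10 ✓.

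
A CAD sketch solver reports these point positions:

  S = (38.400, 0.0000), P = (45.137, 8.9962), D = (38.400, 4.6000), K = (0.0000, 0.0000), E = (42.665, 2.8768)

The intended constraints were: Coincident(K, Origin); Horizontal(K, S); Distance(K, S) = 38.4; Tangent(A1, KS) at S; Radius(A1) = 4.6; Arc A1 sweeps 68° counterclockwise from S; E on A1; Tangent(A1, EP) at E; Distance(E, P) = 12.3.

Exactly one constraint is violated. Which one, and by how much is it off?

Distance(E, P) = 12.3 — off by 5.70.

K = (0.00, 0.00) ✓; K.y = 0.00, S.y = 0.00 ✓; |KS| = 38.40 ✓; ∠(DS, SK) = 90.00° ✓; |DS| = 4.600 ✓; bearing(D→E) − bearing(D→S) = 68.00° ✓; |DE| = 4.600 ✓; ∠(DE, EP) = 90.00° ✓; |EP| = 6.600 ✗.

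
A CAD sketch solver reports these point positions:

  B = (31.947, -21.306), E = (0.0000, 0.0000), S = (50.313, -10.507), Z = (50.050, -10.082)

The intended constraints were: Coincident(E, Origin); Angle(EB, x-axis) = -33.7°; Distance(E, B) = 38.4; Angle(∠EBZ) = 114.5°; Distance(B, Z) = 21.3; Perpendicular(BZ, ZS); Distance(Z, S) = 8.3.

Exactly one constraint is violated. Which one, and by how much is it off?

Distance(Z, S) = 8.3 — off by 7.80.

E = (0.00, 0.00) ✓; EB at -33.70° ✓; |EB| = 38.40 ✓; ∠EBZ = 114.5° ✓; |BZ| = 21.30 ✓; ∠(BZ, ZS) = 90.05° ✓; |ZS| = 0.4998 ✗.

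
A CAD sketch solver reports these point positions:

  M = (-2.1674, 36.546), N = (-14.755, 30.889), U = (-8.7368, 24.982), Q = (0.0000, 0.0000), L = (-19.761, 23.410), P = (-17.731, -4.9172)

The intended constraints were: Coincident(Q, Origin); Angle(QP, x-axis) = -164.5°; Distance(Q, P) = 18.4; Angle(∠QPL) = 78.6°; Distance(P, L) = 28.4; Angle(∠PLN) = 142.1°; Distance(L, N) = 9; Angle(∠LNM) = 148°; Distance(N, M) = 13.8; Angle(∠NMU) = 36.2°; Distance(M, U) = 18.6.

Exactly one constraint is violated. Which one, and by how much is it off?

Distance(M, U) = 18.6 — off by 5.30.

Q = (0.00, 0.00) ✓; QP at -164.5° ✓; |QP| = 18.40 ✓; ∠QPL = 78.60° ✓; |PL| = 28.40 ✓; ∠PLN = 142.1° ✓; |LN| = 9.000 ✓; ∠LNM = 148.0° ✓; |NM| = 13.80 ✓; ∠NMU = 36.20° ✓; |MU| = 13.30 ✗.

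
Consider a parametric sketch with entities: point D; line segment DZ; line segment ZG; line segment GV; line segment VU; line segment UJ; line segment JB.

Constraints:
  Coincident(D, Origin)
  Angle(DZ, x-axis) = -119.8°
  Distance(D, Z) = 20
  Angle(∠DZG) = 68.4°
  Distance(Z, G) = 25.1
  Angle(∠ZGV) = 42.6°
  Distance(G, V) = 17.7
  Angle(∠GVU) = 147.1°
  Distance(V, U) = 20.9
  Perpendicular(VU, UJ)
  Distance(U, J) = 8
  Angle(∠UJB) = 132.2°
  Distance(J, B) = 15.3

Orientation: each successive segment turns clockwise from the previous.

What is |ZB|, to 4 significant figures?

4.445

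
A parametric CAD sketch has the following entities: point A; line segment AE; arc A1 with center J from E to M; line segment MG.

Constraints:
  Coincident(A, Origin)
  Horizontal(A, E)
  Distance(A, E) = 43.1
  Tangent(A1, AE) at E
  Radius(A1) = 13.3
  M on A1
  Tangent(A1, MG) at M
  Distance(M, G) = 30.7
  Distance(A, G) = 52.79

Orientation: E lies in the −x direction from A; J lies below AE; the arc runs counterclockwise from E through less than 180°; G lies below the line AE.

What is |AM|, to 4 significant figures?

56.97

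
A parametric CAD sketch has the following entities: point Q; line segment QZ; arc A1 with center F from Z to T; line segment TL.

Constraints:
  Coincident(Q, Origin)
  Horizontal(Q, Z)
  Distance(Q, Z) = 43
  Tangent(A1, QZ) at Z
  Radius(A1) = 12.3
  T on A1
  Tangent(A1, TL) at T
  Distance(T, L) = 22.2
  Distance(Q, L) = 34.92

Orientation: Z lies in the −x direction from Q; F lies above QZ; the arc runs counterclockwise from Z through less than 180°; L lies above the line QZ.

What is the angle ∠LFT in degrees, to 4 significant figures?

61.01°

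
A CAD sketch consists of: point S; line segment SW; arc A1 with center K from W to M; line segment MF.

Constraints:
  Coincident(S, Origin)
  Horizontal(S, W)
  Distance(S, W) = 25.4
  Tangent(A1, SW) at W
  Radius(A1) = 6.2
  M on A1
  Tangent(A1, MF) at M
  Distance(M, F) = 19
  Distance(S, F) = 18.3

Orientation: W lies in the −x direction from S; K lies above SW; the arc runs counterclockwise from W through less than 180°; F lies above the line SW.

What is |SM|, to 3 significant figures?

20.9

S is at the origin; SW is horizontal with |SW| = 25.4 and W on the −x side, so W = (-25.4, 0.00). Since A1 is tangent to SW there, KW ⟂ SW, so K = W + (0, 6.2) = (-25.4, 6.20). Since KM ⟂ MF (tangency), |KF| = √(6.2² + 19.0²) = 20.0 regardless of where M sits on A1. So F lies on both circle(S, 18.3) and circle(K, 20.0); the above-SW intersection is F = (-8.19, 16.4). M is the foot of the tangent from F: M = (-20.7, 2.10).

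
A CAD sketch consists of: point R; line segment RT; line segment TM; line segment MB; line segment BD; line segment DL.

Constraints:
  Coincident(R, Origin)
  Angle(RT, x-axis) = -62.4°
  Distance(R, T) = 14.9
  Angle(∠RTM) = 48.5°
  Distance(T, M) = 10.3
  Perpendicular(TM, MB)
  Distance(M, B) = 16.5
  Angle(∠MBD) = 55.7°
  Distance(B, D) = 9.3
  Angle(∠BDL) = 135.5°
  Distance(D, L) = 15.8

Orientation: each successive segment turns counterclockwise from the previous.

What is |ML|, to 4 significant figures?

11.56

R is at the origin; RT runs at -62.4° with length 14.9, so T = (6.903, -13.20). ∠RTM = 48.5° gives TM at 69.10° from the x-axis; with |TM| = 10.3, M = (10.58, -3.582). The perpendicularity gives MB at right angles to TM, so MB runs at 159.1°; with |MB| = 16.5, B = (-4.837, 2.304). ∠MBD = 55.7° gives BD at -76.60° from the x-axis; with |BD| = 9.3, D = (-2.682, -6.743). ∠BDL = 135.5° gives DL at -32.10° from the x-axis; with |DL| = 15.8, L = (10.70, -15.14). Then |ML| = |L − M| = 11.56.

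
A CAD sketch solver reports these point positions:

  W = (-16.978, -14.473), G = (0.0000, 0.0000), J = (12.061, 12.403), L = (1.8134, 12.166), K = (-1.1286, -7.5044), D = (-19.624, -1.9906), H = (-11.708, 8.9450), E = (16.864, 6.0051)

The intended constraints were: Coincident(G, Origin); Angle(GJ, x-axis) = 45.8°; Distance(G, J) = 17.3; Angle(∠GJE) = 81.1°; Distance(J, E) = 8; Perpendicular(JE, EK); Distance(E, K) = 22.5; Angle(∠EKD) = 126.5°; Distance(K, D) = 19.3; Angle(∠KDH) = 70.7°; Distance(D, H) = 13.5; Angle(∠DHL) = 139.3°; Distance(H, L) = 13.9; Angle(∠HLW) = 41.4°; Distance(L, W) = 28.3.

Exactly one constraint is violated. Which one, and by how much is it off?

Distance(L, W) = 28.3 — off by 4.30.

G = (0.00, 0.00) ✓; GJ at 45.80° ✓; |GJ| = 17.30 ✓; ∠GJE = 81.10° ✓; |JE| = 8.000 ✓; ∠(JE, EK) = 90.00° ✓; |EK| = 22.50 ✓; ∠EKD = 126.5° ✓; |KD| = 19.30 ✓; ∠KDH = 70.70° ✓; |DH| = 13.50 ✓; ∠DHL = 139.3° ✓; |HL| = 13.90 ✓; ∠HLW = 41.40° ✓; |LW| = 32.60 ✗.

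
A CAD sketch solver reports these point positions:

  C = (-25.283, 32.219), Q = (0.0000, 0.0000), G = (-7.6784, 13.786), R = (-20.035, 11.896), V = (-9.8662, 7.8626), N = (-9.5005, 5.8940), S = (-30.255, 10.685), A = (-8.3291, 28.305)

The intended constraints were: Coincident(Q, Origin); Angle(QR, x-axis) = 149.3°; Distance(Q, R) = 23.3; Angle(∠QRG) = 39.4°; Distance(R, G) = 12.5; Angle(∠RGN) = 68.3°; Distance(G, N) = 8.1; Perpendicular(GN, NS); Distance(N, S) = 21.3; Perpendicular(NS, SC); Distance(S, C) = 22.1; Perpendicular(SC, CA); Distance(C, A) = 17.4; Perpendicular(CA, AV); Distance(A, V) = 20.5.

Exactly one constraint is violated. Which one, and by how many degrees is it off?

Perpendicular(CA, AV) — off by 8.70°.

Q = (0.00, 0.00) ✓; QR at 149.3° ✓; |QR| = 23.30 ✓; ∠QRG = 39.40° ✓; |RG| = 12.50 ✓; ∠RGN = 68.30° ✓; |GN| = 8.100 ✓; ∠(GN, NS) = 90.00° ✓; |NS| = 21.30 ✓; ∠(NS, SC) = 90.00° ✓; |SC| = 22.10 ✓; ∠(SC, CA) = 90.00° ✓; |CA| = 17.40 ✓; ∠(CA, AV) = 81.30° ✗; |AV| = 20.50 ✓.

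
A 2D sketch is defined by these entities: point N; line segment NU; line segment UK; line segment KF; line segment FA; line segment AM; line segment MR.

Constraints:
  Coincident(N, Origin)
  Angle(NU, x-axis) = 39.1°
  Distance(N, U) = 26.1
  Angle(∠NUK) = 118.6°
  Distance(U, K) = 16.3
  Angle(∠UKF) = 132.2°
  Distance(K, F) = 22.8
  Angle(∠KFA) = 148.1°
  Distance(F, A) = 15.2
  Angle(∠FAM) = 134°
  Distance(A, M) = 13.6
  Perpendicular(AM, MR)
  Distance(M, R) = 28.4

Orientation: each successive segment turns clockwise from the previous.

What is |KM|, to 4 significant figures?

44.06

∠KFA = 148.1° gives FA at -102.0° from the x-axis; with |FA| = 15.2, A = (39.94, -26.03). ∠FAM = 134.0° gives AM at -148.0° from the x-axis; with |AM| = 13.6, M = (28.40, -33.24). Then |KM| = |M − K| = 44.06.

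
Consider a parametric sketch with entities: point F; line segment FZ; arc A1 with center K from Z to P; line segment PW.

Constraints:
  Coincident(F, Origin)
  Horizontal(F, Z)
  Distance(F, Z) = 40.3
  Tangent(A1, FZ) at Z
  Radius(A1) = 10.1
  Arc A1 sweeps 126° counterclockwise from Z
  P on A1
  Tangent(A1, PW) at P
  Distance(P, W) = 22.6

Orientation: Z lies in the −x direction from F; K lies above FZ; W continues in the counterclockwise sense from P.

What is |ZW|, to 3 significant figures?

34.7

F is at the origin; F and Z share the same y with |FZ| = 40.3 and Z on the −x side, so Z = (-40.3, 0.00). Tangency of A1 to FZ means the radius KZ is perpendicular to FZ, so K = Z + (0, 10.1) = (-40.3, 10.1). On A1, Z sits at bearing -90° from K; a 126° counterclockwise sweep puts P at bearing 36°, so P = K + 10.1·(cos 36°, sin 36°) = (-32.1, 16.0). Since A1 is tangent to PW there, KP ⟂ PW, so PW runs along (−sin 36°, cos 36°); with |PW| = 22.6, W = (-45.4, 34.3). Then |ZW| = |W − Z| = 34.7.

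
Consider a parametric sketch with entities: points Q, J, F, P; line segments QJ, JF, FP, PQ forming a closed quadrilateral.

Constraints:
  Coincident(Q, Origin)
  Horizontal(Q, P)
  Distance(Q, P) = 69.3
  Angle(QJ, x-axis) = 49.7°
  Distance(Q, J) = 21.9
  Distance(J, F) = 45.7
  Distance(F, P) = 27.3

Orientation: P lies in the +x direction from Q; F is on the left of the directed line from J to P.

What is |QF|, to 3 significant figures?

64.2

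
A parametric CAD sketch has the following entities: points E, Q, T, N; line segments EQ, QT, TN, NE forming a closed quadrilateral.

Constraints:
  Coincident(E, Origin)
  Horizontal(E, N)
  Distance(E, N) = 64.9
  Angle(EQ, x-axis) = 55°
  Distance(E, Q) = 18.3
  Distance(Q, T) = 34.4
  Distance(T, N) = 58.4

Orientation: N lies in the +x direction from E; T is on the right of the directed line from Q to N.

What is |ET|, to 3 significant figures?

21.7

E is at the origin; E and N share the same y with |EN| = 64.9 and N in +x, so N = (64.9, 0). EQ runs at 55.0° with |EQ| = 18.3, so Q = (10.5, 15.0). T is determined by |QT| = 34.4 and |TN| = 58.4 together: it lies at the intersection of circle(Q, 34.4) and circle(N, 58.4). With |QN| = 56.4, the foot of the radical line on QN is 8.48 from Q and the perpendicular offset is √(34.4² − 8.48²) = 33.3. Taking the right-of-QN solution: T = (9.82, -19.4).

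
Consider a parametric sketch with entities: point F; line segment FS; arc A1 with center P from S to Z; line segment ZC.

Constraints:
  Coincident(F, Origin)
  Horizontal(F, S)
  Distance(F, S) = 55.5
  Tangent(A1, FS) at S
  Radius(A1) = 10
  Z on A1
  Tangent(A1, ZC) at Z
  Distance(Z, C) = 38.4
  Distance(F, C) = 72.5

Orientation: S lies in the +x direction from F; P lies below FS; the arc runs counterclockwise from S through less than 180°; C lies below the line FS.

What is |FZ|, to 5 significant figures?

47.196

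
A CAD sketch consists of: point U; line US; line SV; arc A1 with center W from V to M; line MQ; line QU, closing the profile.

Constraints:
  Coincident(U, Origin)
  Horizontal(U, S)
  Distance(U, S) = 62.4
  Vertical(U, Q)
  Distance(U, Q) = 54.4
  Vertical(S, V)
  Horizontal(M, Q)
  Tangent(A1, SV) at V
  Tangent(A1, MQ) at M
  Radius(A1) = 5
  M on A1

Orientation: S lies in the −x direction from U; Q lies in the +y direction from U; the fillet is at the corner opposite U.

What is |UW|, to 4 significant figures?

75.73

U is at the origin; U and S share the same y with |US| = 62.4 and S on the −x side, so S = (-62.40, 0.000). UQ is vertical with |UQ| = 54.4 and Q on the +y side, so Q = (0.000, 54.40). The virtual corner opposite U is at (-62.40, 54.40). Tangency of A1 to SV means the radius WV is perpendicular to SV and tangency of A1 to MQ means the radius WM is perpendicular to MQ, with radius 5.0, so the center W sits 5.0 in from both sides at W = (-57.40, 49.40). Then |UW| = |W − U| = 75.73.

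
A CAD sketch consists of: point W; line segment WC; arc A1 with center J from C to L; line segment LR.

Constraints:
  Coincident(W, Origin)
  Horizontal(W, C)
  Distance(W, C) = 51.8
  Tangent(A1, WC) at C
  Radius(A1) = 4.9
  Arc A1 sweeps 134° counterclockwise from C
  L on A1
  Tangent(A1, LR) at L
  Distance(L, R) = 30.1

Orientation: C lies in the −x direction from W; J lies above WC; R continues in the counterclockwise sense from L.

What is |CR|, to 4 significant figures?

34.63

W is at the origin; WC is horizontal with |WC| = 51.8 and C on the −x side, so C = (-51.80, 0.000). A1 meets WC tangentially, so JC is at right angles to WC, so J = C + (0, 4.9) = (-51.80, 4.900). On A1, C sits at bearing -90° from J; a 134° counterclockwise sweep puts L at bearing 44°, so L = J + 4.9·(cos 44°, sin 44°) = (-48.28, 8.304). Tangency of A1 to LR means the radius JL is perpendicular to LR, so LR runs along (−sin 44°, cos 44°); with |LR| = 30.1, R = (-69.18, 29.96). Then |CR| = |R − C| = 34.63.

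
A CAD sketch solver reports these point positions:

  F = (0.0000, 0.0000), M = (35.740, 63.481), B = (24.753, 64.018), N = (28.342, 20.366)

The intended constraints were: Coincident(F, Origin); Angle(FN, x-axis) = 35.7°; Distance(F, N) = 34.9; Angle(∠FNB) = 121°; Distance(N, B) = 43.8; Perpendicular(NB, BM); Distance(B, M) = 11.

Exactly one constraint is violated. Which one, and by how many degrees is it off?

Perpendicular(NB, BM) — off by 7.50°.

F = (0.00, 0.00) ✓; FN at 35.70° ✓; |FN| = 34.90 ✓; ∠FNB = 121.0° ✓; |NB| = 43.80 ✓; ∠(NB, BM) = 97.50° ✗; |BM| = 11.00 ✓.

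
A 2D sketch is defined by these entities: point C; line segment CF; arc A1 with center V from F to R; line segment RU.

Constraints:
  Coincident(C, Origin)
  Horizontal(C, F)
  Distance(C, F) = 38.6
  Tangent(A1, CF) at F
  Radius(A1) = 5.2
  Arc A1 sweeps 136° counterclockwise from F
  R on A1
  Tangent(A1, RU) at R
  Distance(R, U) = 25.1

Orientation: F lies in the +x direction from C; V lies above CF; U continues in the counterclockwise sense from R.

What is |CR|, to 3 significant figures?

43.1

C is at the origin; CF is horizontal with |CF| = 38.6 and F on the +x side, so F = (38.6, 0.00). A1 meets CF tangentially, so VF is at right angles to CF, so V = F + (0, 5.2) = (38.6, 5.20). On A1, F sits at bearing -90° from V; a 136° counterclockwise sweep puts R at bearing 46°, so R = V + 5.2·(cos 46°, sin 46°) = (42.2, 8.94). Then |CR| = |R − C| = 43.1.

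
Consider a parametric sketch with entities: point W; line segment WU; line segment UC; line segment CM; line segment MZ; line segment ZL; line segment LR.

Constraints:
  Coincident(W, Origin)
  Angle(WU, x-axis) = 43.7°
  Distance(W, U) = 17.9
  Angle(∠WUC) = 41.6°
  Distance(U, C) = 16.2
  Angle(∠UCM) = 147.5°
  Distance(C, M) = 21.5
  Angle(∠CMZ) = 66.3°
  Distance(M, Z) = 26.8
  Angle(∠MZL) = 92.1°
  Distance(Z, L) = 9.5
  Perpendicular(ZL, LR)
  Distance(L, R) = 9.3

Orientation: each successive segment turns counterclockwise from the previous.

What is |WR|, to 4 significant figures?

1.565

W is at the origin; WU runs at 43.7° with length 17.9, so U = (12.94, 12.37). ∠WUC = 41.6° gives UC at -177.9° from the x-axis; with |UC| = 16.2, C = (-3.248, 11.77). ∠UCM = 147.5° gives CM at -145.4° from the x-axis; with |CM| = 21.5, M = (-20.95, -0.4355). ∠CMZ = 66.3° gives MZ at -31.70° from the x-axis; with |MZ| = 26.8, Z = (1.856, -14.52). ∠MZL = 92.1° gives ZL at 56.20° from the x-axis; with |ZL| = 9.5, L = (7.141, -6.624). The perpendicularity gives LR at right angles to ZL, so LR runs at 146.2°; with |LR| = 9.3, R = (-0.5870, -1.450). Then |WR| = |R − W| = 1.565.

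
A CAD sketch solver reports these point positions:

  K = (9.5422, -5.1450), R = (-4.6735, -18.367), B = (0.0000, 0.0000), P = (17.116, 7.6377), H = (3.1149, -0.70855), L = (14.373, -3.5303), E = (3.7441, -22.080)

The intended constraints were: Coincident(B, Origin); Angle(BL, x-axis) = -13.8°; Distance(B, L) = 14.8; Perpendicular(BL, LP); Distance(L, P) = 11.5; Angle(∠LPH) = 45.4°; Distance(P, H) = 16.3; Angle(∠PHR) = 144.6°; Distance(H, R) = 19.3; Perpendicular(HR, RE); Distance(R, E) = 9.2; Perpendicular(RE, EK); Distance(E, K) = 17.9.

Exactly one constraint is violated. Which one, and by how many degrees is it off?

Perpendicular(RE, EK) — off by 4.90°.

B = (0.00, 0.00) ✓; BL at -13.80° ✓; |BL| = 14.80 ✓; ∠(BL, LP) = 90.00° ✓; |LP| = 11.50 ✓; ∠LPH = 45.40° ✓; |PH| = 16.30 ✓; ∠PHR = 144.6° ✓; |HR| = 19.30 ✓; ∠(HR, RE) = 90.00° ✓; |RE| = 9.200 ✓; ∠(RE, EK) = 94.90° ✗; |EK| = 17.90 ✓.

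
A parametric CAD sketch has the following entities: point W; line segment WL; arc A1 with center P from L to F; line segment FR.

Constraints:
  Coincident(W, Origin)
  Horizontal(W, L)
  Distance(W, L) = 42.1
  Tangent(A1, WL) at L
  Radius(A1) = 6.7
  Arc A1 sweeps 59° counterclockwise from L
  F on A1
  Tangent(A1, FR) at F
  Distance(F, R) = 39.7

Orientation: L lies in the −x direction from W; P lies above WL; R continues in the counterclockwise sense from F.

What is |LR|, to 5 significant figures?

45.559

W is at the origin; W and L share the same y with |WL| = 42.1 and L on the −x side, so L = (-42.100, 0.0000). Since A1 is tangent to WL there, PL ⟂ WL, so P = L + (0, 6.7) = (-42.100, 6.7000). On A1, L sits at bearing -90° from P; a 59° counterclockwise sweep puts F at bearing -31°, so F = P + 6.7·(cos -31°, sin -31°) = (-36.357, 3.2492). Since A1 is tangent to FR there, PF ⟂ FR, so FR runs along (−sin -31°, cos -31°); with |FR| = 39.7, R = (-15.910, 37.279). Then |LR| = |R − L| = 45.559.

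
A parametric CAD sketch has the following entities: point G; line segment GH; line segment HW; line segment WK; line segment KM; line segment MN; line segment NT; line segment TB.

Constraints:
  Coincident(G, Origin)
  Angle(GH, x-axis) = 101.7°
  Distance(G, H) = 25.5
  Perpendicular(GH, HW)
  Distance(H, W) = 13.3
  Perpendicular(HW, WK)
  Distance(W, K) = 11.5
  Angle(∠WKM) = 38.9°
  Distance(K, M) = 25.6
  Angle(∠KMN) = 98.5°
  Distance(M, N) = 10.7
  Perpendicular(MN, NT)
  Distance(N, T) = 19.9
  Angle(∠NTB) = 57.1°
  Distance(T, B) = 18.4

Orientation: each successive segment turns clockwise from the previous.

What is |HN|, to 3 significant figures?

16.9

G is at the origin; GH runs at 101.7° with length 25.5, so H = (-5.17, 25.0). The perpendicularity gives HW at right angles to GH, so HW runs at 11.7°; with |HW| = 13.3, W = (7.85, 27.7). HW ⟂ WK, so WK runs at -78.3°; with |WK| = 11.5, K = (10.2, 16.4). ∠WKM = 38.9° gives KM at 141° from the x-axis; with |KM| = 25.6, M = (-9.60, 32.7). ∠KMN = 98.5° gives MN at 59.1° from the x-axis; with |MN| = 10.7, N = (-4.10, 41.8). Then |HN| = |N − H| = 16.9.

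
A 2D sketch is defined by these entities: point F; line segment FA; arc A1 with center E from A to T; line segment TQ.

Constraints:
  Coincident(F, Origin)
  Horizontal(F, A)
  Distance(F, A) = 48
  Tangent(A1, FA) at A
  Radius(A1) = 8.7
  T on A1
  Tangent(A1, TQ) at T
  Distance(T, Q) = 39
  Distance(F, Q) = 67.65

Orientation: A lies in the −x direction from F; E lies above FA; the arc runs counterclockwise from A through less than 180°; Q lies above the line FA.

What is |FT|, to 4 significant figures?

40.81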